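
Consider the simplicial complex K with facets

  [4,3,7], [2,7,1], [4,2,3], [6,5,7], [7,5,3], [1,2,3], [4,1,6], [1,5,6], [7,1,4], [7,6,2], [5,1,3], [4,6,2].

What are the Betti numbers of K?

K has 7 vertices, 18 edges, 12 triangles.
rank ∂_0 = 0, rank ∂_1 = 6 ⇒ b_0 = 7 − 0 − 6 = 1; all invariant factors of ∂_1 are 1 so no torsion. So H_0 = Z.
rank ∂_1 = 6, rank ∂_2 = 12 ⇒ b_1 = 18 − 6 − 12 = 0; ∂_2 has invariant factor(s) [2] giving torsion. So H_1 = Z/2Z.
rank ∂_2 = 12, rank ∂_3 = 0 ⇒ b_2 = 12 − 12 − 0 = 0. So H_2 = 0.

b_0 = 1, b_1 = 0, b_2 = 0.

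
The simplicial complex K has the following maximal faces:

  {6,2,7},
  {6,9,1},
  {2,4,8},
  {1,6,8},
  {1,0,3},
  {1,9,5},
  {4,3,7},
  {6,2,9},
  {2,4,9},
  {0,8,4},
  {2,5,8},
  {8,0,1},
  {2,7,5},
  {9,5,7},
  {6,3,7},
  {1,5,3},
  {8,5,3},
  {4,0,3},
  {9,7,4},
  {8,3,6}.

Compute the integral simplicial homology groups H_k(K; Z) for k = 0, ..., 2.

Fix the vertex order 0 < 1 < 2 < 3 < 4 < 5 < 6 < 7 < 8 < 9 and write every simplex with vertices in increasing order. Then dim K = 2 and the simplices of K are:

  0-simplices (10): [0], [1], [2], [3], [4], [5], [6], [7], [8], [9]
  1-simplices (30): (30 of them)
  2-simplices (20): (20 of them)

so the chain groups are C_0 ≅ Z^10, C_1 ≅ Z^30, C_2 ≅ Z^20.

The boundary map ∂_1: C_1 → C_0 sends each edge [p,q] (with p < q) to q − p. For instance
  ∂[3,6] = [6] − [3].
The 10×30 boundary matrix has rank 9 and Smith normal form diag(1,1,1,1,1,1,1,1,1).

Boundary ∂_2: C_2 → C_1 acts by ∂[p,q,r] = [q,r] − [p,r] + [p,q]. For instance
  ∂[2,5,8] = [5,8] − [2,8] + [2,5],
  ∂[3,4,7] = [4,7] − [3,7] + [3,4].
The 30×20 boundary matrix has rank 20 and Smith normal form diag(1,1,1,1,1,1,1,1,1,1,1,1,1,1,1,1,1,1,1,2).

Computing H_k = (kernel of ∂_k) / (image of ∂_{k+1}):

  H_0: rank C_0 − rank ∂_1 = 10 − 9 = 1, and the invariant factors of ∂_1 are all 1, so H_0 = Z.
  H_1: rank ker ∂_1 − rank ∂_2 = (30 − 9) − 20 = 1, and ∂_2 has invariant factor 2 > 1, so H_1 = Z ⊕ Z/2Z.
  H_2: rank ker ∂_2 − rank ∂_3 = (20 − 20) − 0 = 0, and there is no ∂_3, so H_2 = 0.

H_0 = Z,  H_1 = Z ⊕ Z/2Z,  H_2 = 0.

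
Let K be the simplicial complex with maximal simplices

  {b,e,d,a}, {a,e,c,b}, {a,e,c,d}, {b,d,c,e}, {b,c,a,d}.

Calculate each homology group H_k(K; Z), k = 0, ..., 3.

H_0 = Z,  H_1 = 0,  H_2 = 0,  H_3 = Z.

Fix the vertex order a < b < c < d < e and write every simplex with vertices in increasing order. Then dim K = 3 and the simplices of K are:

  0-simplices (5): a, b, c, d, e
  1-simplices (10): ab, ac, ad, ae, bc, bd, be, cd, ce, de
  2-simplices (10): abc, abd, abe, acd, ace, ade, bcd, bce, bde, cde
  3-simplices (5): abcd, abce, abde, acde, bcde

giving chain groups C_0 ≅ Z^5, C_1 ≅ Z^10, C_2 ≅ Z^10, C_3 ≅ Z^5.

Boundary ∂_1: C_1 → C_0 maps an edge to its endpoints' difference, ∂[p,q] = q − p.
As a 5×10 matrix over Z this has rank 4, with invariant factors (1,1,1,1).

∂_2: C_2 → C_1 maps a triangle to the signed sum of its edges. For instance
  ∂bde = de − be + bd,
  ∂bcd = cd − bd + bc.
This gives a 10×10 integer matrix of rank 6; reducing to Smith normal form yields diagonal entries (1,1,1,1,1,1).

The boundary map ∂_3: C_3 → C_2 sends each 3-simplex σ to the alternating sum Σ_i (−1)^i (σ with its i-th vertex removed). For instance
  ∂acde = cde − ade + ace − acd,
  ∂abcd = bcd − acd + abd − abc.
The 10×5 boundary matrix has rank 4 and Smith normal form diag(1,1,1,1).

Computing H_k = (kernel of ∂_k) / (image of ∂_{k+1}):

  H_0: rank C_0 − rank ∂_1 = 5 − 4 = 1, and the invariant factors of ∂_1 are all 1, so H_0 ≅ Z.
  H_1: rank ker ∂_1 − rank ∂_2 = (10 − 4) − 6 = 0, and the invariant factors of ∂_2 are all 1, so H_1 ≅ 0.
  H_2: rank ker ∂_2 − rank ∂_3 = (10 − 6) − 4 = 0, and the invariant factors of ∂_3 are all 1, so H_2 ≅ 0.
  H_3: rank ker ∂_3 − rank ∂_4 = (5 − 4) − 0 = 1, and there is no ∂_4, so H_3 ≅ Z.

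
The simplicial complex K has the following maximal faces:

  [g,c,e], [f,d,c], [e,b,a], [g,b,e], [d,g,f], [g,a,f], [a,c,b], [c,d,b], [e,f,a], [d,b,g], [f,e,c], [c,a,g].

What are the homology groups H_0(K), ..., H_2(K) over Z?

H_0 ≅ Z,  H_1 ≅ Z/2,  H_2 = 0.

Order the vertices as a < b < c < d < e < f < g. Listing each simplex with vertices in this order, K has dimension 2 with simplices:

  0-simplices (7): a, b, c, d, e, f, g
  1-simplices (18): ab, ac, ae, af, ag, bc, bd, be, bg, cd, ce, cf, cg, df, dg, ef, eg, fg
  2-simplices (12): abc, abe, acg, aef, afg, bcd, bdg, beg, cdf, cef, ceg, dfg

Hence C_0 ≅ Z^7, C_1 ≅ Z^18, C_2 ≅ Z^12.

Boundary ∂_1: C_1 → C_0 is given by ∂[p,q] = [q] − [p]. For instance
  ∂cf = f − c.
The resulting 7×18 matrix has rank 6, and its Smith normal form has invariant factors (1,1,1,1,1,1).

Boundary ∂_2: C_2 → C_1 sends each 2-simplex [p,q,r] to [q,r] − [p,r] + [p,q]. For instance
  ∂afg = fg − ag + af,
  ∂bcd = cd − bd + bc.
As a 18×12 matrix over Z this has rank 12, with invariant factors (1,1,1,1,1,1,1,1,1,1,1,2).

Now H_k = ker ∂_k / im ∂_{k+1}, so:

  H_0: rank C_0 − rank ∂_1 = 7 − 6 = 1, and the invariant factors of ∂_1 are all 1, so H_0 ≅ Z.
  H_1: rank ker ∂_1 − rank ∂_2 = (18 − 6) − 12 = 0, and ∂_2 has invariant factor 2 > 1, so H_1 ≅ Z/2.
  H_2: rank ker ∂_2 − rank ∂_3 = (12 − 12) − 0 = 0, and there is no ∂_3, so H_2 ≅ 0.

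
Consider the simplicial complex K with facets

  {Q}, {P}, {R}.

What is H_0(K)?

H_0 ≅ Z^3.

Order the vertices as P < Q < R. Listing each simplex with vertices in this order, K has dimension 0 with simplices:

  0-simplices (3): P, Q, R

Hence C_0 ≅ Z^3.

Now H_k = ker ∂_k / im ∂_{k+1}, so:

  H_0: rank C_0 − rank ∂_1 = 3 − 0 = 3, and there is no ∂_1, so H_0 = Z^3.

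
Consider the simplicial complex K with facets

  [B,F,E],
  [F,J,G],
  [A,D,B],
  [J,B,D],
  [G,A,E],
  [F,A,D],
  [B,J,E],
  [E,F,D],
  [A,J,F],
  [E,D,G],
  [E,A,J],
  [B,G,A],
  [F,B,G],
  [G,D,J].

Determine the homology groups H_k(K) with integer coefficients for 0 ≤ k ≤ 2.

H_0 = Z,  H_1 = Z^2,  H_2 = Z.

K has 7 vertices, 21 edges, 14 triangles.
rank ∂_0 = 0, rank ∂_1 = 6 ⇒ b_0 = 7 − 0 − 6 = 1; all invariant factors of ∂_1 are 1 so no torsion. So H_0 ≅ Z.
rank ∂_1 = 6, rank ∂_2 = 13 ⇒ b_1 = 21 − 6 − 13 = 2; all invariant factors of ∂_2 are 1 so no torsion. So H_1 ≅ Z^2.
rank ∂_2 = 13, rank ∂_3 = 0 ⇒ b_2 = 14 − 13 − 0 = 1. So H_2 ≅ Z.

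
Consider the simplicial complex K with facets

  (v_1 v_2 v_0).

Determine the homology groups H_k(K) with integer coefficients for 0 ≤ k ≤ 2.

K has 3 vertices, 3 edges, 1 triangle.
rank ∂_0 = 0, rank ∂_1 = 2 ⇒ b_0 = 3 − 0 − 2 = 1; all invariant factors of ∂_1 are 1 so no torsion. So H_0 ≅ Z.
rank ∂_1 = 2, rank ∂_2 = 1 ⇒ b_1 = 3 − 2 − 1 = 0; all invariant factors of ∂_2 are 1 so no torsion. So H_1 ≅ 0.
rank ∂_2 = 1, rank ∂_3 = 0 ⇒ b_2 = 1 − 1 − 0 = 0. So H_2 ≅ 0.

H_0 = Z,  H_1 = 0,  H_2 = 0.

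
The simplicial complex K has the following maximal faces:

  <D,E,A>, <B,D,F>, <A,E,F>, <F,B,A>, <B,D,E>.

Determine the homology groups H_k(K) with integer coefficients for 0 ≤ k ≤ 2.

Take the total order A < B < D < E < F on the vertex set. Then K (dimension 2) consists of the simplices:

  0-simplices (5): A, B, D, E, F
  1-simplices (10): AB, AD, AE, AF, BD, BE, BF, DE, DF, EF
  2-simplices (5): ABF, ADE, AEF, BDE, BDF

so the chain groups are C_0 ≅ Z^5, C_1 ≅ Z^10, C_2 ≅ Z^5.

The boundary map ∂_1: C_1 → C_0 maps an edge to its endpoints' difference, ∂[p,q] = q − p. For instance
  ∂BD = D − B.
The resulting 5×10 matrix has rank 4, and its Smith normal form has invariant factors (1,1,1,1).

∂_2: C_2 → C_1 acts by ∂[p,q,r] = [q,r] − [p,r] + [p,q]. For instance
  ∂ABF = BF − AF + AB,
  ∂ADE = DE − AE + AD.
As a 10×5 matrix over Z this has rank 5, with invariant factors (1,1,1,1,1).

Reading off H_k = ker ∂_k / im ∂_{k+1}:

  H_0: rank C_0 − rank ∂_1 = 5 − 4 = 1, and the invariant factors of ∂_1 are all 1, so H_0 = Z.
  H_1: rank ker ∂_1 − rank ∂_2 = (10 − 4) − 5 = 1, and the invariant factors of ∂_2 are all 1, so H_1 = Z.
  H_2: rank ker ∂_2 − rank ∂_3 = (5 − 5) − 0 = 0, and there is no ∂_3, so H_2 = 0.

(K is a triangulation of the Möbius band.)

H_0 ≅ Z,  H_1 ≅ Z,  H_2 = 0.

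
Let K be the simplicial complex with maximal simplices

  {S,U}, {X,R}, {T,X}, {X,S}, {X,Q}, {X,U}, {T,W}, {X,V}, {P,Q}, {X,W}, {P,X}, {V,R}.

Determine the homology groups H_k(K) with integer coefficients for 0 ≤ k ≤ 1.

H_0 ≅ Z,  H_1 ≅ Z^4.

Fix the vertex order P < Q < R < S < T < U < V < W < X and write every simplex with vertices in increasing order. Then dim K = 1 and the simplices of K are:

  0-simplices (9): P, Q, R, S, T, U, V, W, X
  1-simplices (12): PQ, PX, QX, RV, RX, SU, SX, TW, TX, UX, VX, WX

Hence C_0 ≅ Z^9, C_1 ≅ Z^12.

The boundary map ∂_1: C_1 → C_0 maps an edge to its endpoints' difference, ∂[p,q] = q − p.
This gives a 9×12 integer matrix of rank 8; reducing to Smith normal form yields diagonal entries (1,1,1,1,1,1,1,1).

Reading off H_k = ker ∂_k / im ∂_{k+1}:

  H_0: rank C_0 − rank ∂_1 = 9 − 8 = 1, and the invariant factors of ∂_1 are all 1, so H_0 ≅ Z.
  H_1: rank ker ∂_1 − rank ∂_2 = (12 − 8) − 0 = 4, and there is no ∂_2, so H_1 ≅ Z^4.

(K is a triangulation of a wedge of 4 circles.)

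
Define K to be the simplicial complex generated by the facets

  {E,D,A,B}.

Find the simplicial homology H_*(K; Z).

Order the vertices as A < B < D < E. Listing each simplex with vertices in this order, K has dimension 3 with simplices:

  0-simplices (4): A, B, D, E
  1-simplices (6): AB, AD, AE, BD, BE, DE
  2-simplices (4): ABD, ABE, ADE, BDE
  3-simplices (1): ABDE

giving chain groups C_0 ≅ Z^4, C_1 ≅ Z^6, C_2 ≅ Z^4, C_3 ≅ Z^1.

The boundary map ∂_1: C_1 → C_0 maps an edge to its endpoints' difference, ∂[p,q] = q − p.
The resulting 4×6 matrix has rank 3, and its Smith normal form has invariant factors (1,1,1).

Boundary ∂_2: C_2 → C_1 sends each 2-simplex [p,q,r] to [q,r] − [p,r] + [p,q]. For instance
  ∂ABE = BE − AE + AB,
  ∂ADE = DE − AE + AD.
The resulting 6×4 matrix has rank 3, and its Smith normal form has invariant factors (1,1,1).

Boundary ∂_3: C_3 → C_2 sends each 3-simplex σ to the alternating sum Σ_i (−1)^i (σ with its i-th vertex removed). For instance
  ∂ABDE = BDE − ADE + ABE − ABD.
The 4×1 boundary matrix has rank 1 and Smith normal form diag(1).

Now H_k = ker ∂_k / im ∂_{k+1}, so:

  H_0: rank C_0 − rank ∂_1 = 4 − 3 = 1, and the invariant factors of ∂_1 are all 1, so H_0 = Z.
  H_1: rank ker ∂_1 − rank ∂_2 = (6 − 3) − 3 = 0, and the invariant factors of ∂_2 are all 1, so H_1 = 0.
  H_2: rank ker ∂_2 − rank ∂_3 = (4 − 3) − 1 = 0, and the invariant factors of ∂_3 are all 1, so H_2 = 0.
  H_3: rank ker ∂_3 − rank ∂_4 = (1 − 1) − 0 = 0, and there is no ∂_4, so H_3 = 0.

As a check, the Euler characteristic is 4 − 6 + 4 − 1 = 1, which agrees with 1 − 0 + 0 − 0 = 1.
(K is a triangulation of the 3-simplex.)

H_0 ≅ Z,  H_1 = 0,  H_2 = 0,  H_3 = 0.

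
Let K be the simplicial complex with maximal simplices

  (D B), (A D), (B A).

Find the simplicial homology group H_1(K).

K has 3 vertices, 3 edges.
rank ∂_1 = 2, rank ∂_2 = 0 ⇒ b_1 = 3 − 2 − 0 = 1. So H_1 = Z.

H_1 ≅ Z.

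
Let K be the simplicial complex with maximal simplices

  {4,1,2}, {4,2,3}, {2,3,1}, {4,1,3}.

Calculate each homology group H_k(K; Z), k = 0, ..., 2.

H_0 = Z,  H_1 = 0,  H_2 = Z.

Take the total order 1 < 2 < 3 < 4 on the vertex set. Then K (dimension 2) consists of the simplices:

  0-simplices (4): [1], [2], [3], [4]
  1-simplices (6): [1,2], [1,3], [1,4], [2,3], [2,4], [3,4]
  2-simplices (4): [1,2,3], [1,2,4], [1,3,4], [2,3,4]

Hence C_0 ≅ Z^4, C_1 ≅ Z^6, C_2 ≅ Z^4.

Boundary ∂_1: C_1 → C_0 maps an edge to its endpoints' difference, ∂[p,q] = q − p. For instance
  ∂[3,4] = [4] − [3].
This gives a 4×6 integer matrix of rank 3; reducing to Smith normal form yields diagonal entries (1,1,1).

The boundary map ∂_2: C_2 → C_1 acts by ∂[p,q,r] = [q,r] − [p,r] + [p,q]. For instance
  ∂[1,2,4] = [2,4] − [1,4] + [1,2],
  ∂[1,3,4] = [3,4] − [1,4] + [1,3].
As a 6×4 matrix over Z this has rank 3, with invariant factors (1,1,1).

Reading off H_k = ker ∂_k / im ∂_{k+1}:

  H_0: rank C_0 − rank ∂_1 = 4 − 3 = 1, and the invariant factors of ∂_1 are all 1, so H_0 ≅ Z.
  H_1: rank ker ∂_1 − rank ∂_2 = (6 − 3) − 3 = 0, and the invariant factors of ∂_2 are all 1, so H_1 ≅ 0.
  H_2: rank ker ∂_2 − rank ∂_3 = (4 − 3) − 0 = 1, and there is no ∂_3, so H_2 ≅ Z.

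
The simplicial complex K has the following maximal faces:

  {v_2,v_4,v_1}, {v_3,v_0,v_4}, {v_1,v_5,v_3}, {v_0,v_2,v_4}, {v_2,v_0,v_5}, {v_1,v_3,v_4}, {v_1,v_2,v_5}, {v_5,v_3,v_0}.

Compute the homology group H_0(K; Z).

Fix the vertex order v_0 < v_1 < v_2 < v_3 < v_4 < v_5 and write every simplex with vertices in increasing order. Then dim K = 2 and the simplices of K are:

  0-simplices (6): [v_0], [v_1], [v_2], [v_3], [v_4], [v_5]
  1-simplices (12): [v_0,v_2], [v_0,v_3], [v_0,v_4], [v_0,v_5], [v_1,v_2], [v_1,v_3], [v_1,v_4], [v_1,v_5], [v_2,v_4], [v_2,v_5], [v_3,v_4], [v_3,v_5]
  2-simplices (8): [v_0,v_2,v_4], [v_0,v_2,v_5], [v_0,v_3,v_4], [v_0,v_3,v_5], [v_1,v_2,v_4], [v_1,v_2,v_5], [v_1,v_3,v_4], [v_1,v_3,v_5]

so the chain groups are C_0 ≅ Z^6, C_1 ≅ Z^12, C_2 ≅ Z^8.

Boundary ∂_1: C_1 → C_0 sends each edge [p,q] (with p < q) to q − p. For instance
  ∂[v_1,v_2] = [v_2] − [v_1].
The 6×12 boundary matrix has rank 5 and Smith normal form diag(1,1,1,1,1).

Boundary ∂_2: C_2 → C_1 sends each 2-simplex [p,q,r] to [q,r] − [p,r] + [p,q]. For instance
  ∂[v_1,v_3,v_4] = [v_3,v_4] − [v_1,v_4] + [v_1,v_3],
  ∂[v_0,v_2,v_5] = [v_2,v_5] − [v_0,v_5] + [v_0,v_2].
The resulting 12×8 matrix has rank 7, and its Smith normal form has invariant factors (1,1,1,1,1,1,1).

Now H_k = ker ∂_k / im ∂_{k+1}, so:

  H_0: rank C_0 − rank ∂_1 = 6 − 5 = 1, and the invariant factors of ∂_1 are all 1, so H_0 = Z.

H_0 ≅ Z.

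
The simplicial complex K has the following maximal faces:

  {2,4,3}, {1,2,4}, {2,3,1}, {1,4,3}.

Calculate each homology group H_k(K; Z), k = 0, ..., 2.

Fix the vertex order 1 < 2 < 3 < 4 and write every simplex with vertices in increasing order. Then dim K = 2 and the simplices of K are:

  0-simplices (4): [1], [2], [3], [4]
  1-simplices (6): [1,2], [1,3], [1,4], [2,3], [2,4], [3,4]
  2-simplices (4): [1,2,3], [1,2,4], [1,3,4], [2,3,4]

so the chain groups are C_0 ≅ Z^4, C_1 ≅ Z^6, C_2 ≅ Z^4.

Boundary ∂_1: C_1 → C_0 maps an edge to its endpoints' difference, ∂[p,q] = q − p. For instance
  ∂[1,3] = [3] − [1].
As a 4×6 matrix over Z this has rank 3, with invariant factors (1,1,1).

Boundary ∂_2: C_2 → C_1 sends each 2-simplex [p,q,r] to [q,r] − [p,r] + [p,q]. For instance
  ∂[2,3,4] = [3,4] − [2,4] + [2,3],
  ∂[1,3,4] = [3,4] − [1,4] + [1,3].
This gives a 6×4 integer matrix of rank 3; reducing to Smith normal form yields diagonal entries (1,1,1).

Now H_k = ker ∂_k / im ∂_{k+1}, so:

  H_0: rank C_0 − rank ∂_1 = 4 − 3 = 1, and the invariant factors of ∂_1 are all 1, so H_0 ≅ Z.
  H_1: rank ker ∂_1 − rank ∂_2 = (6 − 3) − 3 = 0, and the invariant factors of ∂_2 are all 1, so H_1 ≅ 0.
  H_2: rank ker ∂_2 − rank ∂_3 = (4 − 3) − 0 = 1, and there is no ∂_3, so H_2 ≅ Z.

(K is a triangulation of the 2-sphere S^2.)

H_0 ≅ Z,  H_1 = 0,  H_2 ≅ Z.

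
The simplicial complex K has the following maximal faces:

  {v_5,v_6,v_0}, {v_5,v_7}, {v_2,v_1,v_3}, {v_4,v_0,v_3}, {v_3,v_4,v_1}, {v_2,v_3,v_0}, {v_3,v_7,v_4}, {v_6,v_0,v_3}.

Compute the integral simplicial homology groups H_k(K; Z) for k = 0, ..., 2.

K has 8 vertices, 15 edges, 7 triangles.
rank ∂_0 = 0, rank ∂_1 = 7 ⇒ b_0 = 8 − 0 − 7 = 1; all invariant factors of ∂_1 are 1 so no torsion. So H_0 ≅ Z.
rank ∂_1 = 7, rank ∂_2 = 7 ⇒ b_1 = 15 − 7 − 7 = 1; all invariant factors of ∂_2 are 1 so no torsion. So H_1 ≅ Z.
rank ∂_2 = 7, rank ∂_3 = 0 ⇒ b_2 = 7 − 7 − 0 = 0. So H_2 ≅ 0.

H_0 = Z,  H_1 = Z,  H_2 = 0.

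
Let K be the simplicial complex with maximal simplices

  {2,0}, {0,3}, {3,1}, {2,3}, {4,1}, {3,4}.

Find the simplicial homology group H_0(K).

Take the total order 0 < 1 < 2 < 3 < 4 on the vertex set. Then K (dimension 1) consists of the simplices:

  0-simplices (5): [0], [1], [2], [3], [4]
  1-simplices (6): [0,2], [0,3], [1,3], [1,4], [2,3], [3,4]

Hence C_0 ≅ Z^5, C_1 ≅ Z^6.

∂_1: C_1 → C_0 sends each edge [p,q] (with p < q) to q − p.
As a 5×6 matrix over Z this has rank 4, with invariant factors (1,1,1,1).

Reading off H_k = ker ∂_k / im ∂_{k+1}:

  H_0: rank C_0 − rank ∂_1 = 5 − 4 = 1, and the invariant factors of ∂_1 are all 1, so H_0 = Z.

H_0 = Z.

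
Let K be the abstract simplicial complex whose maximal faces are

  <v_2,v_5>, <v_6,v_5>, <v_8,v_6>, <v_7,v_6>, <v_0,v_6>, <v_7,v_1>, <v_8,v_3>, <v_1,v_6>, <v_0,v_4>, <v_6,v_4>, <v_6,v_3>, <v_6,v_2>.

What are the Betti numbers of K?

b_0 = 1, b_1 = 4.

We work with the vertex ordering v_0 < v_1 < v_2 < v_3 < v_4 < v_5 < v_6 < v_7 < v_8. The simplices of K, each written with vertices in increasing order, are:

  0-simplices (9): [v_0], [v_1], [v_2], [v_3], [v_4], [v_5], [v_6], [v_7], [v_8]
  1-simplices (12): [v_0,v_4], [v_0,v_6], [v_1,v_6], [v_1,v_7], [v_2,v_5], [v_2,v_6], [v_3,v_6], [v_3,v_8], [v_4,v_6], [v_5,v_6], [v_6,v_7], [v_6,v_8]

Hence C_0 ≅ Z^9, C_1 ≅ Z^12.

Boundary ∂_1: C_1 → C_0 maps an edge to its endpoints' difference, ∂[p,q] = q − p. For instance
  ∂[v_2,v_6] = [v_6] − [v_2].
The resulting 9×12 matrix has rank 8, and its Smith normal form has invariant factors (1,1,1,1,1,1,1,1).

Computing H_k = (kernel of ∂_k) / (image of ∂_{k+1}):

  H_0: rank C_0 − rank ∂_1 = 9 − 8 = 1, and the invariant factors of ∂_1 are all 1, so H_0 ≅ Z.
  H_1: rank ker ∂_1 − rank ∂_2 = (12 − 8) − 0 = 4, and there is no ∂_2, so H_1 ≅ Z^4.

As a check, the Euler characteristic is 9 − 12 = -3, which agrees with 1 − 4 = -3.

Hence the Betti numbers are b_0 = 1, b_1 = 4.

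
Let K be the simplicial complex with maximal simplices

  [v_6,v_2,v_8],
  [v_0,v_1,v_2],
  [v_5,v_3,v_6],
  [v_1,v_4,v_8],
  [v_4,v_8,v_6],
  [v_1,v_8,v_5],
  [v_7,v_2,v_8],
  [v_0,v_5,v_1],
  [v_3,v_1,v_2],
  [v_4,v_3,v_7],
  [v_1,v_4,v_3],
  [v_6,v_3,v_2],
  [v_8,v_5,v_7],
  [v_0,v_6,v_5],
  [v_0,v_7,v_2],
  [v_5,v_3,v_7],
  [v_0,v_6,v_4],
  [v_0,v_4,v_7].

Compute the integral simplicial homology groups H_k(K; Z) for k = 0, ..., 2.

Take the total order v_0 < v_1 < v_2 < v_3 < v_4 < v_5 < v_6 < v_7 < v_8 on the vertex set. Then K (dimension 2) consists of the simplices:

  0-simplices (9): [v_0], [v_1], [v_2], [v_3], [v_4], [v_5], [v_6], [v_7], [v_8]
  1-simplices (27): (27 of them)
  2-simplices (18): (18 of them)

so the chain groups are C_0 ≅ Z^9, C_1 ≅ Z^27, C_2 ≅ Z^18.

∂_1: C_1 → C_0 sends each edge [p,q] (with p < q) to q − p.
The 9×27 boundary matrix has rank 8 and Smith normal form diag(1,1,1,1,1,1,1,1).

The boundary map ∂_2: C_2 → C_1 maps a triangle to the signed sum of its edges. For instance
  ∂[v_3,v_5,v_6] = [v_5,v_6] − [v_3,v_6] + [v_3,v_5],
  ∂[v_4,v_6,v_8] = [v_6,v_8] − [v_4,v_8] + [v_4,v_6].
This gives a 27×18 integer matrix of rank 17; reducing to Smith normal form yields diagonal entries (1,1,1,1,1,1,1,1,1,1,1,1,1,1,1,1,1).

Reading off H_k = ker ∂_k / im ∂_{k+1}:

  H_0: rank C_0 − rank ∂_1 = 9 − 8 = 1, and the invariant factors of ∂_1 are all 1, so H_0 ≅ Z.
  H_1: rank ker ∂_1 − rank ∂_2 = (27 − 8) − 17 = 2, and the invariant factors of ∂_2 are all 1, so H_1 ≅ Z^2.
  H_2: rank ker ∂_2 − rank ∂_3 = (18 − 17) − 0 = 1, and there is no ∂_3, so H_2 ≅ Z.

As a check, the Euler characteristic is 9 − 27 + 18 = 0, which agrees with 1 − 2 + 1 = 0.

H_0 = Z,  H_1 = Z^2,  H_2 = Z.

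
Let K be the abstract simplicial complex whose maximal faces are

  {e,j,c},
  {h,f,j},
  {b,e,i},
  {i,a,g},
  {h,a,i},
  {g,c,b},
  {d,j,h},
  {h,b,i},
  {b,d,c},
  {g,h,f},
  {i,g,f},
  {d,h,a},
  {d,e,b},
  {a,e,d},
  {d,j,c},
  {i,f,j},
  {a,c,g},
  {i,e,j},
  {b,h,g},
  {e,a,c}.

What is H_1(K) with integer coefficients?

Order the vertices as a < b < c < d < e < f < g < h < i < j. Listing each simplex with vertices in this order, K has dimension 2 with simplices:

  0-simplices (10): a, b, c, d, e, f, g, h, i, j
  1-simplices (30): ac, ad, ae, ag, ah, ai, bc, bd, be, bg, bh, bi, cd, ce, cg, cj, de, dh, dj, ei, ej, fg, fh, fi, fj, gh, gi, hi, hj, ij
  2-simplices (20): ace, acg, ade, adh, agi, ahi, bcd, bcg, bde, bei, bgh, bhi, cdj, cej, dhj, eij, fgh, fgi, fhj, fij

giving chain groups C_0 ≅ Z^10, C_1 ≅ Z^30, C_2 ≅ Z^20.

∂_1: C_1 → C_0 sends each edge [p,q] (with p < q) to q − p. For instance
  ∂ac = c − a.
As a 10×30 matrix over Z this has rank 9, with invariant factors (1,1,1,1,1,1,1,1,1).

∂_2: C_2 → C_1 sends each 2-simplex [p,q,r] to [q,r] − [p,r] + [p,q]. For instance
  ∂ade = de − ae + ad,
  ∂bei = ei − bi + be.
The 30×20 boundary matrix has rank 20 and Smith normal form diag(1,1,1,1,1,1,1,1,1,1,1,1,1,1,1,1,1,1,1,2).

Reading off H_k = ker ∂_k / im ∂_{k+1}:

  H_1: rank ker ∂_1 − rank ∂_2 = (30 − 9) − 20 = 1, and ∂_2 has invariant factor 2 > 1, so H_1 ≅ Z ⊕ Z_2.

(K is a triangulation of the Klein bottle.)

H_1 = Z ⊕ Z_2.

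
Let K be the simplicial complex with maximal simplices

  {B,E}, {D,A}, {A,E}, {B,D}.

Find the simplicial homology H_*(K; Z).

Order the vertices as A < B < D < E. Listing each simplex with vertices in this order, K has dimension 1 with simplices:

  0-simplices (4): A, B, D, E
  1-simplices (4): AD, AE, BD, BE

giving chain groups C_0 ≅ Z^4, C_1 ≅ Z^4.

The boundary map ∂_1: C_1 → C_0 sends each edge [p,q] (with p < q) to q − p. For instance
  ∂BE = E − B.
As a 4×4 matrix over Z this has rank 3, with invariant factors (1,1,1).

Now H_k = ker ∂_k / im ∂_{k+1}, so:

  H_0: rank C_0 − rank ∂_1 = 4 − 3 = 1, and the invariant factors of ∂_1 are all 1, so H_0 ≅ Z.
  H_1: rank ker ∂_1 − rank ∂_2 = (4 − 3) − 0 = 1, and there is no ∂_2, so H_1 ≅ Z.

(K is a triangulation of the circle S^1.)

H_0 ≅ Z,  H_1 ≅ Z.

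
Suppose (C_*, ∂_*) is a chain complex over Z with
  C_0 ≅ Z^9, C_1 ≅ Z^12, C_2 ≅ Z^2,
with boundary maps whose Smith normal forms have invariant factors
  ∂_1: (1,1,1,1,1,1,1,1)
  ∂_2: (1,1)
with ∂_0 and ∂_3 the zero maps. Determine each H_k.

H_0: b_0 = 9 − 0 − 8 = 1; torsion from ∂_1 factors > 1: none. So H_0 = Z.
H_1: b_1 = 12 − 8 − 2 = 2; torsion from ∂_2 factors > 1: none. So H_1 = Z^2.
H_2: b_2 = 2 − 2 − 0 = 0; torsion from ∂_3 factors > 1: none. So H_2 = 0.

H_0 = Z,  H_1 = Z^2,  H_2 = 0.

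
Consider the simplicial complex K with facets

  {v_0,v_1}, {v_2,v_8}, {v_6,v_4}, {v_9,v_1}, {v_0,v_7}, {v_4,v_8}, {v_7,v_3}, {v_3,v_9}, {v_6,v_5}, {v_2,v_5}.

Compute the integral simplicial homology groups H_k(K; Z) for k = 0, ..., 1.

Take the total order v_0 < v_1 < v_2 < v_3 < v_4 < v_5 < v_6 < v_7 < v_8 < v_9 on the vertex set. Then K (dimension 1) consists of the simplices:

  0-simplices (10): [v_0], [v_1], [v_2], [v_3], [v_4], [v_5], [v_6], [v_7], [v_8], [v_9]
  1-simplices (10): [v_0,v_1], [v_0,v_7], [v_1,v_9], [v_2,v_5], [v_2,v_8], [v_3,v_7], [v_3,v_9], [v_4,v_6], [v_4,v_8], [v_5,v_6]

Hence C_0 ≅ Z^10, C_1 ≅ Z^10.

The boundary map ∂_1: C_1 → C_0 sends each edge [p,q] (with p < q) to q − p.
The resulting 10×10 matrix has rank 8, and its Smith normal form has invariant factors (1,1,1,1,1,1,1,1).

Now H_k = ker ∂_k / im ∂_{k+1}, so:

  H_0: rank C_0 − rank ∂_1 = 10 − 8 = 2, and the invariant factors of ∂_1 are all 1, so H_0 ≅ Z^2.
  H_1: rank ker ∂_1 − rank ∂_2 = (10 − 8) − 0 = 2, and there is no ∂_2, so H_1 ≅ Z^2.

As a check, the Euler characteristic is 10 − 10 = 0, which agrees with 2 − 2 = 0.

H_0 = Z^2,  H_1 = Z^2.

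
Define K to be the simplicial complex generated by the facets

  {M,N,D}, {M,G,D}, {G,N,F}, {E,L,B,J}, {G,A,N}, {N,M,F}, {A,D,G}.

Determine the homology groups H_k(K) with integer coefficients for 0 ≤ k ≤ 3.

Fix the vertex order A < B < D < E < F < G < J < L < M < N and write every simplex with vertices in increasing order. Then dim K = 3 and the simplices of K are:

  0-simplices (10): A, B, D, E, F, G, J, L, M, N
  1-simplices (18): AD, AG, AN, BE, BJ, BL, DG, DM, DN, EJ, EL, FG, FM, FN, GM, GN, JL, MN
  2-simplices (10): ADG, AGN, BEJ, BEL, BJL, DGM, DMN, EJL, FGN, FMN
  3-simplices (1): BEJL

so the chain groups are C_0 ≅ Z^10, C_1 ≅ Z^18, C_2 ≅ Z^10, C_3 ≅ Z^1.

∂_1: C_1 → C_0 maps an edge to its endpoints' difference, ∂[p,q] = q − p. For instance
  ∂GN = N − G.
As a 10×18 matrix over Z this has rank 8, with invariant factors (1,1,1,1,1,1,1,1).

The boundary map ∂_2: C_2 → C_1 maps a triangle to the signed sum of its edges. For instance
  ∂ADG = DG − AG + AD,
  ∂AGN = GN − AN + AG.
The 18×10 boundary matrix has rank 9 and Smith normal form diag(1,1,1,1,1,1,1,1,1).

∂_3: C_3 → C_2 sends each 3-simplex σ to the alternating sum Σ_i (−1)^i (σ with its i-th vertex removed). For instance
  ∂BEJL = EJL − BJL + BEL − BEJ.
The resulting 10×1 matrix has rank 1, and its Smith normal form has invariant factors (1).

Computing H_k = (kernel of ∂_k) / (image of ∂_{k+1}):

  H_0: rank C_0 − rank ∂_1 = 10 − 8 = 2, and the invariant factors of ∂_1 are all 1, so H_0 ≅ Z^2.
  H_1: rank ker ∂_1 − rank ∂_2 = (18 − 8) − 9 = 1, and the invariant factors of ∂_2 are all 1, so H_1 ≅ Z.
  H_2: rank ker ∂_2 − rank ∂_3 = (10 − 9) − 1 = 0, and the invariant factors of ∂_3 are all 1, so H_2 ≅ 0.
  H_3: rank ker ∂_3 − rank ∂_4 = (1 − 1) − 0 = 0, and there is no ∂_4, so H_3 ≅ 0.

As a check, the Euler characteristic is 10 − 18 + 10 − 1 = 1, which agrees with 2 − 1 + 0 − 0 = 1.
(K is a triangulation of the disjoint union of the 3-simplex and the cylinder S^1 x I.)

H_0 ≅ Z^2,  H_1 ≅ Z,  H_2 = 0,  H_3 = 0.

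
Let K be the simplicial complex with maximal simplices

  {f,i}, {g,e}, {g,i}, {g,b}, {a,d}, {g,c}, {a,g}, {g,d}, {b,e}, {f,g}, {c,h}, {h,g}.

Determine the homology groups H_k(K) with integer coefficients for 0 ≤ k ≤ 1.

H_0 = Z,  H_1 = Z^4.

Fix the vertex order a < b < c < d < e < f < g < h < i and write every simplex with vertices in increasing order. Then dim K = 1 and the simplices of K are:

  0-simplices (9): a, b, c, d, e, f, g, h, i
  1-simplices (12): ad, ag, be, bg, cg, ch, dg, eg, fg, fi, gh, gi

Hence C_0 ≅ Z^9, C_1 ≅ Z^12.

The boundary map ∂_1: C_1 → C_0 is given by ∂[p,q] = [q] − [p].
The resulting 9×12 matrix has rank 8, and its Smith normal form has invariant factors (1,1,1,1,1,1,1,1).

From H_k ≅ ker(∂_k) / im(∂_{k+1}) we obtain:

  H_0: rank C_0 − rank ∂_1 = 9 − 8 = 1, and the invariant factors of ∂_1 are all 1, so H_0 = Z.
  H_1: rank ker ∂_1 − rank ∂_2 = (12 − 8) − 0 = 4, and there is no ∂_2, so H_1 = Z^4.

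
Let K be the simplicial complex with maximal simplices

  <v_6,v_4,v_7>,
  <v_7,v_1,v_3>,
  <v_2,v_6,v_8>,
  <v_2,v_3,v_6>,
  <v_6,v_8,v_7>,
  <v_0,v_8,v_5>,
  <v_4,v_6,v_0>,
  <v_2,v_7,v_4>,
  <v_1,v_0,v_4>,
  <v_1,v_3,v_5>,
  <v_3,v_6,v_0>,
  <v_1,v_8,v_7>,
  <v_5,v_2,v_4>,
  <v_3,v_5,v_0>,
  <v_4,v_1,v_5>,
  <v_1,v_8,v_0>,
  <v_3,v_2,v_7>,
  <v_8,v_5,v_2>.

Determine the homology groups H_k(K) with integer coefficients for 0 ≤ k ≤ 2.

H_0 = Z,  H_1 = Z ⊕ Z/2,  H_2 = 0.

Order the vertices as v_0 < v_1 < v_2 < v_3 < v_4 < v_5 < v_6 < v_7 < v_8. Listing each simplex with vertices in this order, K has dimension 2 with simplices:

  0-simplices (9): [v_0], [v_1], [v_2], [v_3], [v_4], [v_5], [v_6], [v_7], [v_8]
  1-simplices (27): (27 of them)
  2-simplices (18): (18 of them)

so the chain groups are C_0 ≅ Z^9, C_1 ≅ Z^27, C_2 ≅ Z^18.

The boundary map ∂_1: C_1 → C_0 maps an edge to its endpoints' difference, ∂[p,q] = q − p. For instance
  ∂[v_2,v_6] = [v_6] − [v_2].
This gives a 9×27 integer matrix of rank 8; reducing to Smith normal form yields diagonal entries (1,1,1,1,1,1,1,1).

Boundary ∂_2: C_2 → C_1 maps a triangle to the signed sum of its edges. For instance
  ∂[v_2,v_6,v_8] = [v_6,v_8] − [v_2,v_8] + [v_2,v_6],
  ∂[v_1,v_3,v_7] = [v_3,v_7] − [v_1,v_7] + [v_1,v_3].
The 27×18 boundary matrix has rank 18 and Smith normal form diag(1,1,1,1,1,1,1,1,1,1,1,1,1,1,1,1,1,2).

From H_k ≅ ker(∂_k) / im(∂_{k+1}) we obtain:

  H_0: rank C_0 − rank ∂_1 = 9 − 8 = 1, and the invariant factors of ∂_1 are all 1, so H_0 = Z.
  H_1: rank ker ∂_1 − rank ∂_2 = (27 − 8) − 18 = 1, and ∂_2 has invariant factor 2 > 1, so H_1 = Z ⊕ Z/2.
  H_2: rank ker ∂_2 − rank ∂_3 = (18 − 18) − 0 = 0, and there is no ∂_3, so H_2 = 0.

As a check, the Euler characteristic is 9 − 27 + 18 = 0, which agrees with 1 − 1 + 0 = 0.
(K is a triangulation of the Klein bottle.)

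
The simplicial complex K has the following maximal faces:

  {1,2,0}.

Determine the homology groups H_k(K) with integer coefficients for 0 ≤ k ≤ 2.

Fix the vertex order 0 < 1 < 2 and write every simplex with vertices in increasing order. Then dim K = 2 and the simplices of K are:

  0-simplices (3): [0], [1], [2]
  1-simplices (3): [0,1], [0,2], [1,2]
  2-simplices (1): [0,1,2]

so the chain groups are C_0 ≅ Z^3, C_1 ≅ Z^3, C_2 ≅ Z^1.

Boundary ∂_1: C_1 → C_0 is given by ∂[p,q] = [q] − [p]. For instance
  ∂[0,2] = [2] − [0].
This gives a 3×3 integer matrix of rank 2; reducing to Smith normal form yields diagonal entries (1,1).

Boundary ∂_2: C_2 → C_1 sends each 2-simplex [p,q,r] to [q,r] − [p,r] + [p,q]. For instance
  ∂[0,1,2] = [1,2] − [0,2] + [0,1].
The 3×1 boundary matrix has rank 1 and Smith normal form diag(1).

Computing H_k = (kernel of ∂_k) / (image of ∂_{k+1}):

  H_0: rank C_0 − rank ∂_1 = 3 − 2 = 1, and the invariant factors of ∂_1 are all 1, so H_0 ≅ Z.
  H_1: rank ker ∂_1 − rank ∂_2 = (3 − 2) − 1 = 0, and the invariant factors of ∂_2 are all 1, so H_1 ≅ 0.
  H_2: rank ker ∂_2 − rank ∂_3 = (1 − 1) − 0 = 0, and there is no ∂_3, so H_2 ≅ 0.

As a check, the Euler characteristic is 3 − 3 + 1 = 1, which agrees with 1 − 0 + 0 = 1.
(K is a triangulation of the 2-simplex.)

H_0 ≅ Z,  H_1 = 0,  H_2 = 0.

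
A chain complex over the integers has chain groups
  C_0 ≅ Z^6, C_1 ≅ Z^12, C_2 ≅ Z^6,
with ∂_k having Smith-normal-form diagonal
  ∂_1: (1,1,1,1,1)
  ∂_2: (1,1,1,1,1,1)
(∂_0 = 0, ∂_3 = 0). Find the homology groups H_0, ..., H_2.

H_0 = Z,  H_1 = Z,  H_2 = 0.

H_0: b_0 = 6 − 0 − 5 = 1; torsion from ∂_1 factors > 1: none. So H_0 = Z.
H_1: b_1 = 12 − 5 − 6 = 1; torsion from ∂_2 factors > 1: none. So H_1 = Z.
H_2: b_2 = 6 − 6 − 0 = 0; torsion from ∂_3 factors > 1: none. So H_2 = 0.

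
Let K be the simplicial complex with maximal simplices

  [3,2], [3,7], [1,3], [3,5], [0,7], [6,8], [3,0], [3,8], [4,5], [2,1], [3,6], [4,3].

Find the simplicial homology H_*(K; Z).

Take the total order 0 < 1 < 2 < 3 < 4 < 5 < 6 < 7 < 8 on the vertex set. Then K (dimension 1) consists of the simplices:

  0-simplices (9): [0], [1], [2], [3], [4], [5], [6], [7], [8]
  1-simplices (12): [0,3], [0,7], [1,2], [1,3], [2,3], [3,4], [3,5], [3,6], [3,7], [3,8], [4,5], [6,8]

so the chain groups are C_0 ≅ Z^9, C_1 ≅ Z^12.

The boundary map ∂_1: C_1 → C_0 sends each edge [p,q] (with p < q) to q − p.
The 9×12 boundary matrix has rank 8 and Smith normal form diag(1,1,1,1,1,1,1,1).

From H_k ≅ ker(∂_k) / im(∂_{k+1}) we obtain:

  H_0: rank C_0 − rank ∂_1 = 9 − 8 = 1, and the invariant factors of ∂_1 are all 1, so H_0 ≅ Z.
  H_1: rank ker ∂_1 − rank ∂_2 = (12 − 8) − 0 = 4, and there is no ∂_2, so H_1 ≅ Z^4.

As a check, the Euler characteristic is 9 − 12 = -3, which agrees with 1 − 4 = -3.

H_0 ≅ Z,  H_1 ≅ Z^4.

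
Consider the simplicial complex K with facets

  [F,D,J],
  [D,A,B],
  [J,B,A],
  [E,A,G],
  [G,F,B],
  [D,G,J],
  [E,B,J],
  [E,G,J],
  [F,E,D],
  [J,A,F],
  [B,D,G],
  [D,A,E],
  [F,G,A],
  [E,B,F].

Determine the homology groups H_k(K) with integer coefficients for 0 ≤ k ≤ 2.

H_0 ≅ Z,  H_1 ≅ Z^2,  H_2 ≅ Z.

We work with the vertex ordering A < B < D < E < F < G < J. The simplices of K, each written with vertices in increasing order, are:

  0-simplices (7): A, B, D, E, F, G, J
  1-simplices (21): AB, AD, AE, AF, AG, AJ, BD, BE, BF, BG, BJ, DE, DF, DG, DJ, EF, EG, EJ, FG, FJ, GJ
  2-simplices (14): ABD, ABJ, ADE, AEG, AFG, AFJ, BDG, BEF, BEJ, BFG, DEF, DFJ, DGJ, EGJ

so the chain groups are C_0 ≅ Z^7, C_1 ≅ Z^21, C_2 ≅ Z^14.

The boundary map ∂_1: C_1 → C_0 sends each edge [p,q] (with p < q) to q − p.
This gives a 7×21 integer matrix of rank 6; reducing to Smith normal form yields diagonal entries (1,1,1,1,1,1).

The boundary map ∂_2: C_2 → C_1 maps a triangle to the signed sum of its edges. For instance
  ∂BDG = DG − BG + BD,
  ∂BEJ = EJ − BJ + BE.
This gives a 21×14 integer matrix of rank 13; reducing to Smith normal form yields diagonal entries (1,1,1,1,1,1,1,1,1,1,1,1,1).

Now H_k = ker ∂_k / im ∂_{k+1}, so:

  H_0: rank C_0 − rank ∂_1 = 7 − 6 = 1, and the invariant factors of ∂_1 are all 1, so H_0 = Z.
  H_1: rank ker ∂_1 − rank ∂_2 = (21 − 6) − 13 = 2, and the invariant factors of ∂_2 are all 1, so H_1 = Z^2.
  H_2: rank ker ∂_2 − rank ∂_3 = (14 − 13) − 0 = 1, and there is no ∂_3, so H_2 = Z.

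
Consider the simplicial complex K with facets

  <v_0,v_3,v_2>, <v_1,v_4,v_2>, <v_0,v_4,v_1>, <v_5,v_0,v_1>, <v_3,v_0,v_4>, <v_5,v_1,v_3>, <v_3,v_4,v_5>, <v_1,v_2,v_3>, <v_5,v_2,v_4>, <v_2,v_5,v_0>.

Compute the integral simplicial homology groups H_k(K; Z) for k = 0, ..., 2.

We work with the vertex ordering v_0 < v_1 < v_2 < v_3 < v_4 < v_5. The simplices of K, each written with vertices in increasing order, are:

  0-simplices (6): [v_0], [v_1], [v_2], [v_3], [v_4], [v_5]
  1-simplices (15): (15 of them)
  2-simplices (10): [v_0,v_1,v_4], [v_0,v_1,v_5], [v_0,v_2,v_3], [v_0,v_2,v_5], [v_0,v_3,v_4], [v_1,v_2,v_3], [v_1,v_2,v_4], [v_1,v_3,v_5], [v_2,v_4,v_5], [v_3,v_4,v_5]

so the chain groups are C_0 ≅ Z^6, C_1 ≅ Z^15, C_2 ≅ Z^10.

∂_1: C_1 → C_0 maps an edge to its endpoints' difference, ∂[p,q] = q − p. For instance
  ∂[v_3,v_5] = [v_5] − [v_3].
This gives a 6×15 integer matrix of rank 5; reducing to Smith normal form yields diagonal entries (1,1,1,1,1).

Boundary ∂_2: C_2 → C_1 acts by ∂[p,q,r] = [q,r] − [p,r] + [p,q]. For instance
  ∂[v_0,v_1,v_4] = [v_1,v_4] − [v_0,v_4] + [v_0,v_1],
  ∂[v_3,v_4,v_5] = [v_4,v_5] − [v_3,v_5] + [v_3,v_4].
The 15×10 boundary matrix has rank 10 and Smith normal form diag(1,1,1,1,1,1,1,1,1,2).

From H_k ≅ ker(∂_k) / im(∂_{k+1}) we obtain:

  H_0: rank C_0 − rank ∂_1 = 6 − 5 = 1, and the invariant factors of ∂_1 are all 1, so H_0 ≅ Z.
  H_1: rank ker ∂_1 − rank ∂_2 = (15 − 5) − 10 = 0, and ∂_2 has invariant factor 2 > 1, so H_1 ≅ Z/2Z.
  H_2: rank ker ∂_2 − rank ∂_3 = (10 − 10) − 0 = 0, and there is no ∂_3, so H_2 ≅ 0.

As a check, the Euler characteristic is 6 − 15 + 10 = 1, which agrees with 1 − 0 + 0 = 1.
(K is a triangulation of the real projective plane RP^2.)

H_0 = Z,  H_1 = Z/2Z,  H_2 = 0.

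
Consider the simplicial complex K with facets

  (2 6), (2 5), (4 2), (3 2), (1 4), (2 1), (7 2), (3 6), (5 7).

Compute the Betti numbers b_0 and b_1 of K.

b_0 = 1, b_1 = 3.

K has 7 vertices, 9 edges.
rank ∂_0 = 0, rank ∂_1 = 6 ⇒ b_0 = 7 − 0 − 6 = 1; all invariant factors of ∂_1 are 1 so no torsion. So H_0 ≅ Z.
rank ∂_1 = 6, rank ∂_2 = 0 ⇒ b_1 = 9 − 6 − 0 = 3. So H_1 ≅ Z^3.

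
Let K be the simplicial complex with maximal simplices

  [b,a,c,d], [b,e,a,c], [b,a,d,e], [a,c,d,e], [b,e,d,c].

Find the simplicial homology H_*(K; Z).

Fix the vertex order a < b < c < d < e and write every simplex with vertices in increasing order. Then dim K = 3 and the simplices of K are:

  0-simplices (5): a, b, c, d, e
  1-simplices (10): ab, ac, ad, ae, bc, bd, be, cd, ce, de
  2-simplices (10): abc, abd, abe, acd, ace, ade, bcd, bce, bde, cde
  3-simplices (5): abcd, abce, abde, acde, bcde

so the chain groups are C_0 ≅ Z^5, C_1 ≅ Z^10, C_2 ≅ Z^10, C_3 ≅ Z^5.

The boundary map ∂_1: C_1 → C_0 is given by ∂[p,q] = [q] − [p].
The resulting 5×10 matrix has rank 4, and its Smith normal form has invariant factors (1,1,1,1).

∂_2: C_2 → C_1 acts by ∂[p,q,r] = [q,r] − [p,r] + [p,q]. For instance
  ∂ade = de − ae + ad,
  ∂bcd = cd − bd + bc.
As a 10×10 matrix over Z this has rank 6, with invariant factors (1,1,1,1,1,1).

Boundary ∂_3: C_3 → C_2 sends each 3-simplex σ to the alternating sum Σ_i (−1)^i (σ with its i-th vertex removed). For instance
  ∂bcde = cde − bde + bce − bcd,
  ∂abde = bde − ade + abe − abd.
The resulting 10×5 matrix has rank 4, and its Smith normal form has invariant factors (1,1,1,1).

Reading off H_k = ker ∂_k / im ∂_{k+1}:

  H_0: rank C_0 − rank ∂_1 = 5 − 4 = 1, and the invariant factors of ∂_1 are all 1, so H_0 = Z.
  H_1: rank ker ∂_1 − rank ∂_2 = (10 − 4) − 6 = 0, and the invariant factors of ∂_2 are all 1, so H_1 = 0.
  H_2: rank ker ∂_2 − rank ∂_3 = (10 − 6) − 4 = 0, and the invariant factors of ∂_3 are all 1, so H_2 = 0.
  H_3: rank ker ∂_3 − rank ∂_4 = (5 − 4) − 0 = 1, and there is no ∂_4, so H_3 = Z.

As a check, the Euler characteristic is 5 − 10 + 10 − 5 = 0, which agrees with 1 − 0 + 0 − 1 = 0.

H_0 ≅ Z,  H_1 = 0,  H_2 = 0,  H_3 ≅ Z.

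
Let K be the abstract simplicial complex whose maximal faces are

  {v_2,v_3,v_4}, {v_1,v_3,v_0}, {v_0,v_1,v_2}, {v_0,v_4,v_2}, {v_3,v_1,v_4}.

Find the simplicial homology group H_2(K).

We work with the vertex ordering v_0 < v_1 < v_2 < v_3 < v_4. The simplices of K, each written with vertices in increasing order, are:

  0-simplices (5): [v_0], [v_1], [v_2], [v_3], [v_4]
  1-simplices (10): [v_0,v_1], [v_0,v_2], [v_0,v_3], [v_0,v_4], [v_1,v_2], [v_1,v_3], [v_1,v_4], [v_2,v_3], [v_2,v_4], [v_3,v_4]
  2-simplices (5): [v_0,v_1,v_2], [v_0,v_1,v_3], [v_0,v_2,v_4], [v_1,v_3,v_4], [v_2,v_3,v_4]

giving chain groups C_0 ≅ Z^5, C_1 ≅ Z^10, C_2 ≅ Z^5.

The boundary map ∂_1: C_1 → C_0 sends each edge [p,q] (with p < q) to q − p. For instance
  ∂[v_0,v_1] = [v_1] − [v_0].
The 5×10 boundary matrix has rank 4 and Smith normal form diag(1,1,1,1).

Boundary ∂_2: C_2 → C_1 acts by ∂[p,q,r] = [q,r] − [p,r] + [p,q]. For instance
  ∂[v_2,v_3,v_4] = [v_3,v_4] − [v_2,v_4] + [v_2,v_3],
  ∂[v_0,v_2,v_4] = [v_2,v_4] − [v_0,v_4] + [v_0,v_2].
As a 10×5 matrix over Z this has rank 5, with invariant factors (1,1,1,1,1).

Now H_k = ker ∂_k / im ∂_{k+1}, so:

  H_2: rank ker ∂_2 − rank ∂_3 = (5 − 5) − 0 = 0, and there is no ∂_3, so H_2 ≅ 0.

H_2 ≅ 0.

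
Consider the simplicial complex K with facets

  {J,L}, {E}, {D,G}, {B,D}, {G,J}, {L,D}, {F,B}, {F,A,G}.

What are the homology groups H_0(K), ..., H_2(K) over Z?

H_0 = Z^2,  H_1 = Z^2,  H_2 = 0.

Take the total order A < B < D < E < F < G < J < L on the vertex set. Then K (dimension 2) consists of the simplices:

  0-simplices (8): A, B, D, E, F, G, J, L
  1-simplices (9): AF, AG, BD, BF, DG, DL, FG, GJ, JL
  2-simplices (1): AFG

giving chain groups C_0 ≅ Z^8, C_1 ≅ Z^9, C_2 ≅ Z^1.

∂_1: C_1 → C_0 sends each edge [p,q] (with p < q) to q − p.
This gives a 8×9 integer matrix of rank 6; reducing to Smith normal form yields diagonal entries (1,1,1,1,1,1).

The boundary map ∂_2: C_2 → C_1 acts by ∂[p,q,r] = [q,r] − [p,r] + [p,q]. For instance
  ∂AFG = FG − AG + AF.
The 9×1 boundary matrix has rank 1 and Smith normal form diag(1).

Reading off H_k = ker ∂_k / im ∂_{k+1}:

  H_0: rank C_0 − rank ∂_1 = 8 − 6 = 2, and the invariant factors of ∂_1 are all 1, so H_0 = Z^2.
  H_1: rank ker ∂_1 − rank ∂_2 = (9 − 6) − 1 = 2, and the invariant factors of ∂_2 are all 1, so H_1 = Z^2.
  H_2: rank ker ∂_2 − rank ∂_3 = (1 − 1) − 0 = 0, and there is no ∂_3, so H_2 = 0.

As a check, the Euler characteristic is 8 − 9 + 1 = 0, which agrees with 2 − 2 + 0 = 0.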